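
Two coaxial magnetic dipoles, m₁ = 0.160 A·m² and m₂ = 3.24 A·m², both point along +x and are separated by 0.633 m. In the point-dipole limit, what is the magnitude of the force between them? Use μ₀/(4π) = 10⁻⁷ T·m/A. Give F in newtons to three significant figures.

F ≈ 1.94×10⁻⁶ N

On-axis B of dipole 1: B = (μ₀/4π)·2m₁/r³. Force on dipole 2: F = m₂·dB/dr.
dB/dr = −(μ₀/4π)·6m₁/r⁴, so |F| = (μ₀/4π)·6m₁m₂/r⁴.
F = 6(10⁻⁷)(0.160)(3.24)/(0.633)⁴ = 1.937×10⁻⁶ N.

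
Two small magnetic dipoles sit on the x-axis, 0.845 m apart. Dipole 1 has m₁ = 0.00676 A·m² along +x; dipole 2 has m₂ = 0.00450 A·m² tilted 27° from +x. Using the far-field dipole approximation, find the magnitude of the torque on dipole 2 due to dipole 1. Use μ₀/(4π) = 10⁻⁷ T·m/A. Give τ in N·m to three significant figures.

Dipole B is on the axis of dipole A, so B₁ there is axial: B₁ = (μ₀/4π)·2m₁/r³ along +x.
B₁ = 2(10⁻⁷)(0.00676)/(0.845)³ = 2.241×10⁻⁹ T.
τ = m₂ B₁ sinθ.
τ = (0.00450)(2.241×10⁻⁹)·sin27° = 4.578×10⁻¹² N·m.

τ ≈ 4.58×10⁻¹² N·m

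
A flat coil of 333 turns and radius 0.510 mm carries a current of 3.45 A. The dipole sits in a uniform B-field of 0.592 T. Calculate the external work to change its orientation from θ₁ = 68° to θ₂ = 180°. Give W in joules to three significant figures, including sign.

m = NIA = NIπa² = 333·(3.45)·π·(5.10×10⁻⁴)² = 9.388×10⁻⁴ A·m².
W_ext = ΔU = −mB cosθ₂ + mB cosθ₁ = mB(cosθ₁ − cosθ₂).
W = (9.388×10⁻⁴)(0.592)·(cos68° − cos180°) = (5.558×10⁻⁴)·(+1.3746) = 7.640×10⁻⁴ J.

W ≈ 7.64×10⁻⁴ J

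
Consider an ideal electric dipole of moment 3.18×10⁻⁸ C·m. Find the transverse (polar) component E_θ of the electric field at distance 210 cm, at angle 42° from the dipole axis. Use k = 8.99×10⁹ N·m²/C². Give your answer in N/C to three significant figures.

E_θ ≈ 20.7 N/C

For a dipole, E_θ = (kp sinθ)/r³.
kp/r³ = (8.99×10⁹)(3.18×10⁻⁸)/(2.10)³ = 30.87 N/C.
E_θ = 30.87·sin42° = 20.66 N/C.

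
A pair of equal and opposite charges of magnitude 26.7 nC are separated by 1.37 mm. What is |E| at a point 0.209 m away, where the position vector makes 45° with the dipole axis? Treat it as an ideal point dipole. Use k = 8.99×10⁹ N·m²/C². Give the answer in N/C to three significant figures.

E ≈ 57.0 N/C

Dipole moment p = qd = (2.67×10⁻⁸ C)(0.00137 m) = 3.658×10⁻¹¹ C·m.
At angle θ the dipole field magnitude is E = (kp/r³)·√(1 + 3cos²θ).
kp/r³ = (8.99×10⁹)(3.658×10⁻¹¹) / (0.209)³ = 36.02 N/C.
√(1 + 3cos²45°) = √(1 + 3·0.5000) = √2.5000 ≈ 1.5811.
E ≈ 36.02 × 1.581 = 56.96 N/C.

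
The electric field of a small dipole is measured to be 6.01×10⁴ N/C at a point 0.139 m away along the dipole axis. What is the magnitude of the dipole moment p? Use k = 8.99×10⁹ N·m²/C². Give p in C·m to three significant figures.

p ≈ 8.98×10⁻⁹ C·m

On axis E = 2kp/r³, so p = Er³/(2k).
p = (6.01×10⁴)·(0.139)³ / (2·8.99×10⁹) = 8.977×10⁻⁹ C·m.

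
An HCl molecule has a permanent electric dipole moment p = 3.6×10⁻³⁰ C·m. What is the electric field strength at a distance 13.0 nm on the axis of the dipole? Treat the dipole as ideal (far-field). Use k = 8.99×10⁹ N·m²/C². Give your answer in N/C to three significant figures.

On the dipole axis E = 2kp/r³.
E = 2·(8.99×10⁹)(3.60×10⁻³⁰) / (1.30×10⁻⁸)³ = 2.946×10⁴ N/C.

E ≈ 2.95×10⁴ N/C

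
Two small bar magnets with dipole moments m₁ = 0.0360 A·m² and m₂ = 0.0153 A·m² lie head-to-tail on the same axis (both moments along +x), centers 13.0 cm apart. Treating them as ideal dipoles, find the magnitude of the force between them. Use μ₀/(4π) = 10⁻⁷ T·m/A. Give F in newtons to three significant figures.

F ≈ 1.16×10⁻⁶ N

On-axis B of dipole 1: B = (μ₀/4π)·2m₁/r³. Force on dipole 2: F = m₂·dB/dr.
dB/dr = −(μ₀/4π)·6m₁/r⁴, so |F| = (μ₀/4π)·6m₁m₂/r⁴.
F = 6(10⁻⁷)(0.0360)(0.0153)/(0.130)⁴ = 1.157×10⁻⁶ N.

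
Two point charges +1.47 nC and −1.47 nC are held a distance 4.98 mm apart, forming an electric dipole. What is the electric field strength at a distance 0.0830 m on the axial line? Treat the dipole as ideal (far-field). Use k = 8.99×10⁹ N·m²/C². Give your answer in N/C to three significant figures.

Dipole moment p = qd = (1.47×10⁻⁹ C)(0.00498 m) = 7.321×10⁻¹² C·m.
On the dipole axis E = 2kp/r³.
E = 2·(8.99×10⁹)(7.321×10⁻¹²) / (0.0830)³ = 230.2 N/C.

E ≈ 230 N/C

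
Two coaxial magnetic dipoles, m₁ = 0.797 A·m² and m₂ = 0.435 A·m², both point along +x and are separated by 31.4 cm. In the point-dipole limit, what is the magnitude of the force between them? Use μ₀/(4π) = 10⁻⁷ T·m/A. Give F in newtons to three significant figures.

On-axis B of dipole 1: B = (μ₀/4π)·2m₁/r³. Force on dipole 2: F = m₂·dB/dr.
dB/dr = −(μ₀/4π)·6m₁/r⁴, so |F| = (μ₀/4π)·6m₁m₂/r⁴.
F = 6(10⁻⁷)(0.797)(0.435)/(0.314)⁴ = 2.140×10⁻⁵ N.

F ≈ 2.14×10⁻⁵ N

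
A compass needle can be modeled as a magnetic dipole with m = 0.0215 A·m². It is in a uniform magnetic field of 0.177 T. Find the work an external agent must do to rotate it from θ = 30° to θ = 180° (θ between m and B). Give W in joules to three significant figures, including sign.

W_ext = ΔU = −mB cosθ₂ + mB cosθ₁ = mB(cosθ₁ − cosθ₂).
W = (0.0215)(0.177)·(cos30° − cos180°) = (0.003805)·(+1.8660) = 0.007101 J.

W ≈ 0.00710 J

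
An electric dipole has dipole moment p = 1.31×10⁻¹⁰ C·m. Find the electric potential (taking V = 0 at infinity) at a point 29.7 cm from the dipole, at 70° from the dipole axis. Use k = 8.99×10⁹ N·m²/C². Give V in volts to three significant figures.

The dipole potential is V = kp cosθ / r².
V = (8.99×10⁹)(1.31×10⁻¹⁰)·cos70° / (0.297)² = 4.566 V.

V ≈ 4.57 V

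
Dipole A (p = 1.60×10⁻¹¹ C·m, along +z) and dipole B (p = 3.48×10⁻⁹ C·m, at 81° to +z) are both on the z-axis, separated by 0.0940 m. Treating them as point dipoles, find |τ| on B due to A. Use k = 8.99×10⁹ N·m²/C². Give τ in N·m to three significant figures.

The second dipole sits on the axis of the first, so the field there is axial: E₁ = 2kp₁/r³ along +z.
E₁ = 2(8.99×10⁹)(1.60×10⁻¹¹)/(0.0940)³ = 346.4 N/C.
Torque on the second dipole: τ = p₂ E₁ sinθ.
τ = (3.48×10⁻⁹)(346.4)·sin81° = 1.190×10⁻⁶ N·m.

τ ≈ 1.19×10⁻⁶ N·m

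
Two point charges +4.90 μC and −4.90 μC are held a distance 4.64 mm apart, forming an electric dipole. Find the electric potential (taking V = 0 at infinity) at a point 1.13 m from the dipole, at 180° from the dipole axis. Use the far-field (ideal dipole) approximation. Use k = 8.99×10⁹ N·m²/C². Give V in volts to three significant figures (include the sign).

Dipole moment p = qd = (4.90×10⁻⁶ C)(0.00464 m) = 2.274×10⁻⁸ C·m.
The dipole potential is V = kp cosθ / r².
V = (8.99×10⁹)(2.274×10⁻⁸)·cos180° / (1.13)² = -160.1 V.

V ≈ -160 V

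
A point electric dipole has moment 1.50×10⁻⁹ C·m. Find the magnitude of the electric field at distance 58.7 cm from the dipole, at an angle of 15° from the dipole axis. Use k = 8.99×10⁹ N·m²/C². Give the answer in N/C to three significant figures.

E ≈ 130 N/C

At angle θ the dipole field magnitude is E = (kp/r³)·√(1 + 3cos²θ).
kp/r³ = (8.99×10⁹)(1.50×10⁻⁹) / (0.587)³ = 66.67 N/C.
√(1 + 3cos²15°) = √(1 + 3·0.9330) = √3.7990 ≈ 1.9491.
E ≈ 66.67 × 1.949 = 129.9 N/C.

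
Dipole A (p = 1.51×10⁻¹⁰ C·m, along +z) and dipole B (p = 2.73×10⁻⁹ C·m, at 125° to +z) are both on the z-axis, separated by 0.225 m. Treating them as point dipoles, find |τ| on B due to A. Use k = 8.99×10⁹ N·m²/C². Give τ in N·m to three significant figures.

The second dipole sits on the axis of the first, so the field there is axial: E₁ = 2kp₁/r³ along +z.
E₁ = 2(8.99×10⁹)(1.51×10⁻¹⁰)/(0.225)³ = 238.4 N/C.
Torque on the second dipole: τ = p₂ E₁ sinθ.
τ = (2.73×10⁻⁹)(238.4)·sin125° = 5.330×10⁻⁷ N·m.

τ ≈ 5.33×10⁻⁷ N·m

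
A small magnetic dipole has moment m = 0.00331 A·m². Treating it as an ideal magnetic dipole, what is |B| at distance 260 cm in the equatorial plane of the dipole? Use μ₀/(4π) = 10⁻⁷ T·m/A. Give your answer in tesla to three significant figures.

In the equatorial plane B = (μ₀/4π)·m/r³ (half the axial value).
B = (10⁻⁷)·(0.00331) / (2.60)³ = 1.883×10⁻¹¹ T.

B ≈ 1.88×10⁻¹¹ T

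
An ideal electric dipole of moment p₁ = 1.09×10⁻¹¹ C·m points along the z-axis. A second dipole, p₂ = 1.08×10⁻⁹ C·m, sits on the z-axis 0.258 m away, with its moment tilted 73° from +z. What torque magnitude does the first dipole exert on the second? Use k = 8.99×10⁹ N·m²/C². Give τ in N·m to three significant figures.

The second dipole sits on the axis of the first, so the field there is axial: E₁ = 2kp₁/r³ along +z.
E₁ = 2(8.99×10⁹)(1.09×10⁻¹¹)/(0.258)³ = 11.41 N/C.
Torque on the second dipole: τ = p₂ E₁ sinθ.
τ = (1.08×10⁻⁹)(11.41)·sin73° = 1.179×10⁻⁸ N·m.

τ ≈ 1.18×10⁻⁸ N·m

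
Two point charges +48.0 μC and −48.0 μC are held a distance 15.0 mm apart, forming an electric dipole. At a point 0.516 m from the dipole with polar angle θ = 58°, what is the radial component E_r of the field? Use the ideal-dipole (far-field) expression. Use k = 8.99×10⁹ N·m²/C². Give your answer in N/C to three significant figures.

Dipole moment p = qd = (4.80×10⁻⁵ C)(0.0150 m) = 7.20×10⁻⁷ C·m.
For a dipole, E_r = (2kp cosθ)/r³.
kp/r³ = (8.99×10⁹)(7.20×10⁻⁷)/(0.516)³ = 4.711×10⁴ N/C.
E_r = 2·4.711×10⁴·cos58° = 4.993×10⁴ N/C.

E_r ≈ 4.99×10⁴ N/C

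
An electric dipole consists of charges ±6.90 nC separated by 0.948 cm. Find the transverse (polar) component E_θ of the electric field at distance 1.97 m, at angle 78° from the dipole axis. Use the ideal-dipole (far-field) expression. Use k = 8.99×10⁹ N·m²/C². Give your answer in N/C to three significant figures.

Dipole moment p = qd = (6.90×10⁻⁹ C)(0.00948 m) = 6.541×10⁻¹¹ C·m.
For a dipole, E_θ = (kp sinθ)/r³.
kp/r³ = (8.99×10⁹)(6.541×10⁻¹¹)/(1.97)³ = 0.07691 N/C.
E_θ = 0.07691·sin78° = 0.07523 N/C.

E_θ ≈ 0.0752 N/C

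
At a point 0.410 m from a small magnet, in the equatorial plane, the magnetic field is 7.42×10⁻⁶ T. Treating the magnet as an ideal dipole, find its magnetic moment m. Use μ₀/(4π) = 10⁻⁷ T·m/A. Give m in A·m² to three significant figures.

m ≈ 5.11 A·m²

In the equatorial plane B = (μ₀/4π)·m/r³, so m = Br³·4π/(μ₀).
m = (7.42×10⁻⁶)·(0.410)³ / (10⁻⁷) = 5.114 A·m².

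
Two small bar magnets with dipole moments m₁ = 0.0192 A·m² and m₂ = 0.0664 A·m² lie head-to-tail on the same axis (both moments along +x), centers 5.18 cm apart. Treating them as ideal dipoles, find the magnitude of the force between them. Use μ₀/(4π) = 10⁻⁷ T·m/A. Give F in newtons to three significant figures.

F ≈ 1.06×10⁻⁴ N

On-axis B of dipole 1: B = (μ₀/4π)·2m₁/r³. Force on dipole 2: F = m₂·dB/dr.
dB/dr = −(μ₀/4π)·6m₁/r⁴, so |F| = (μ₀/4π)·6m₁m₂/r⁴.
F = 6(10⁻⁷)(0.0192)(0.0664)/(0.0518)⁴ = 1.062×10⁻⁴ N.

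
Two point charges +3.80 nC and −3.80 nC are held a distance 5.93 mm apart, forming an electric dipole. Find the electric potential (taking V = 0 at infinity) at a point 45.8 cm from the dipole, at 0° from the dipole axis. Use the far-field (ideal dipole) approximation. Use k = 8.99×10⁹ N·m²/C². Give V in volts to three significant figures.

Dipole moment p = qd = (3.80×10⁻⁹ C)(0.00593 m) = 2.253×10⁻¹¹ C·m.
The dipole potential is V = kp cosθ / r².
V = (8.99×10⁹)(2.253×10⁻¹¹)·cos0° / (0.458)² = 0.9656 V.

V ≈ 0.966 V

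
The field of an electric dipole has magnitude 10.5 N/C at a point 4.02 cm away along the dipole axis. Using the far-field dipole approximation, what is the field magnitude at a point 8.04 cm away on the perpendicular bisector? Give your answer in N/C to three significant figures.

Dipole fields scale as 1/r³ in the far field.
The axial field is twice the equatorial field at the same r, so the geometry factor is 1/2.
E₂ = E₁ · (1/2) · (r₁/r₂)³ = 10.5 · 0.5 · (4.02/8.04)³.
(r₁/r₂)³ = (0.5)³ = 0.125.
E₂ ≈ 0.6562 N/C.

E ≈ 0.656 N/C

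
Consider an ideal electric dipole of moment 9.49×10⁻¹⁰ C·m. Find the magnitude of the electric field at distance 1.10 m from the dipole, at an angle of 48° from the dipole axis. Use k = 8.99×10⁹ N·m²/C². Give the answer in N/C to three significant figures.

At angle θ the dipole field magnitude is E = (kp/r³)·√(1 + 3cos²θ).
kp/r³ = (8.99×10⁹)(9.49×10⁻¹⁰) / (1.10)³ = 6.410 N/C.
√(1 + 3cos²48°) = √(1 + 3·0.4477) = √2.3432 ≈ 1.5308.
E ≈ 6.410 × 1.531 = 9.812 N/C.

E ≈ 9.81 N/C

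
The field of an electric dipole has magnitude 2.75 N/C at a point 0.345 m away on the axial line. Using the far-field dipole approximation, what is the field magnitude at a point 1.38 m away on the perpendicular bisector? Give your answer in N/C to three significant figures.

E ≈ 0.0215 N/C

Dipole fields scale as 1/r³ in the far field.
The axial field is twice the equatorial field at the same r, so the geometry factor is 1/2.
E₂ = E₁ · (1/2) · (r₁/r₂)³ = 2.75 · 0.5 · (0.345/1.38)³.
(r₁/r₂)³ = (0.25)³ = 0.01562.
E₂ ≈ 0.02148 N/C.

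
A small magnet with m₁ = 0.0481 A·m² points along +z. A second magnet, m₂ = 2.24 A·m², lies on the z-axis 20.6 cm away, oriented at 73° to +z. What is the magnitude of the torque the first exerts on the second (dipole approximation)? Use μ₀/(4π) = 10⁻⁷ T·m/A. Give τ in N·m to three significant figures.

Dipole B is on the axis of dipole A, so B₁ there is axial: B₁ = (μ₀/4π)·2m₁/r³ along +z.
B₁ = 2(10⁻⁷)(0.0481)/(0.206)³ = 1.100×10⁻⁶ T.
τ = m₂ B₁ sinθ.
τ = (2.24)(1.100×10⁻⁶)·sin73° = 2.357×10⁻⁶ N·m.

τ ≈ 2.36×10⁻⁶ N·m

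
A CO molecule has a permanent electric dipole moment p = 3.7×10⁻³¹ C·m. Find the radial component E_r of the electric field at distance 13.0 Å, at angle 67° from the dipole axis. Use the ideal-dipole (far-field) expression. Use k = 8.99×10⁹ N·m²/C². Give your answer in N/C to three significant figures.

E_r ≈ 1.18×10⁶ N/C

For a dipole, E_r = (2kp cosθ)/r³.
kp/r³ = (8.99×10⁹)(3.70×10⁻³¹)/(1.30×10⁻⁹)³ = 1.514×10⁶ N/C.
E_r = 2·1.514×10⁶·cos67° = 1.183×10⁶ N/C.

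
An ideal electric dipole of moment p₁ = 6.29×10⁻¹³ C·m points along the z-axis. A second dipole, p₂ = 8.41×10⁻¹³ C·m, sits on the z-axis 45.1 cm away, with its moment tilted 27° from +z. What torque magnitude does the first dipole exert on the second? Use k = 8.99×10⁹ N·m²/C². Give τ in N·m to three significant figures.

τ ≈ 4.71×10⁻¹⁴ N·m

The second dipole sits on the axis of the first, so the field there is axial: E₁ = 2kp₁/r³ along +z.
E₁ = 2(8.99×10⁹)(6.29×10⁻¹³)/(0.451)³ = 0.1233 N/C.
Torque on the second dipole: τ = p₂ E₁ sinθ.
τ = (8.41×10⁻¹³)(0.1233)·sin27° = 4.707×10⁻¹⁴ N·m.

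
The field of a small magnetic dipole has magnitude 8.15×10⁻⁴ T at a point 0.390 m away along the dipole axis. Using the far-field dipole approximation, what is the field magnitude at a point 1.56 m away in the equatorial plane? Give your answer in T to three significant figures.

B ≈ 6.37×10⁻⁶ T

Dipole fields scale as 1/r³ in the far field.
The axial field is twice the equatorial field at the same r, so the geometry factor is 1/2.
B₂ = B₁ · (1/2) · (r₁/r₂)³ = 8.15×10⁻⁴ · 0.5 · (0.390/1.56)³.
(r₁/r₂)³ = (0.25)³ = 0.01562.
B₂ ≈ 6.367×10⁻⁶ T.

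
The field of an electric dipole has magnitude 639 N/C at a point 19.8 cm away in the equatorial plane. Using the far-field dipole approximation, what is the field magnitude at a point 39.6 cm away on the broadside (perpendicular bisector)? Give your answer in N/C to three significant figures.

Dipole fields scale as 1/r³ in the far field; the geometry is the same at both points.
E₂ = E₁ · (r₁/r₂)³ = 639 · (19.8/39.6)³.
(r₁/r₂)³ = (0.5)³ = 0.125.
E₂ ≈ 79.88 N/C.

E ≈ 79.9 N/C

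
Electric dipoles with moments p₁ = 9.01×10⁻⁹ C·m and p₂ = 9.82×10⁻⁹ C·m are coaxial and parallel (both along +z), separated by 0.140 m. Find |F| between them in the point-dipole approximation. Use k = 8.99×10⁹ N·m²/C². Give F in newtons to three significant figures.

F ≈ 0.0124 N

On-axis field of dipole 1 at distance r: E = 2kp₁/r³. Force on dipole 2 is F = p₂·dE/dr (gradient along axis).
dE/dr = −6kp₁/r⁴, so |F| = 6kp₁p₂/r⁴ (attractive for aligned moments).
F = 6(8.99×10⁹)(9.01×10⁻⁹)(9.82×10⁻⁹)/(0.140)⁴ = 0.01242 N.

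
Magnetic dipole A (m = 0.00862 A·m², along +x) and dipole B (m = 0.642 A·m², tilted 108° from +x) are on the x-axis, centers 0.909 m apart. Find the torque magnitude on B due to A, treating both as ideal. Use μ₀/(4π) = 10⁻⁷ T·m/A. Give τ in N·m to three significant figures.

τ ≈ 1.40×10⁻⁹ N·m

Dipole B is on the axis of dipole A, so B₁ there is axial: B₁ = (μ₀/4π)·2m₁/r³ along +x.
B₁ = 2(10⁻⁷)(0.00862)/(0.909)³ = 2.295×10⁻⁹ T.
τ = m₂ B₁ sinθ.
τ = (0.642)(2.295×10⁻⁹)·sin108° = 1.401×10⁻⁹ N·m.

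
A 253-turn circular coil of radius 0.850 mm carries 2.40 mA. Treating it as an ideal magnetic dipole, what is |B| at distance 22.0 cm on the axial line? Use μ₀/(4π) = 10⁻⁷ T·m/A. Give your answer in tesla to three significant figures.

B ≈ 2.59×10⁻¹¹ T

m = NIA = NIπa² = 253·(0.00240)·π·(8.50×10⁻⁴)² = 1.378×10⁻⁶ A·m².
On axis B = (μ₀/4π)·2m/r³.
B = 2·(10⁻⁷)·(1.378×10⁻⁶) / (0.220)³ = 2.588×10⁻¹¹ T.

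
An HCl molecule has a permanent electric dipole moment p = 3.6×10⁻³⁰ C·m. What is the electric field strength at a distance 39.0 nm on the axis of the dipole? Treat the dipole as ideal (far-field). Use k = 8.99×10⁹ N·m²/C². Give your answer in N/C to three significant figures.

On the dipole axis E = 2kp/r³.
E = 2·(8.99×10⁹)(3.60×10⁻³⁰) / (3.90×10⁻⁸)³ = 1091 N/C.

E ≈ 1090 N/C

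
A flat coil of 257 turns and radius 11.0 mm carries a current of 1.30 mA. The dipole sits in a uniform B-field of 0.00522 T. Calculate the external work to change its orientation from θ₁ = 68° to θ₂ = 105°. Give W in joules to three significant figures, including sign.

W ≈ 4.20×10⁻⁷ J

m = NIA = NIπa² = 257·(0.00130)·π·(0.0110)² = 1.27×10⁻⁴ A·m².
W_ext = ΔU = −mB cosθ₂ + mB cosθ₁ = mB(cosθ₁ − cosθ₂).
W = (1.27×10⁻⁴)(0.00522)·(cos68° − cos105°) = (6.629×10⁻⁷)·(+0.6334) = 4.199×10⁻⁷ J.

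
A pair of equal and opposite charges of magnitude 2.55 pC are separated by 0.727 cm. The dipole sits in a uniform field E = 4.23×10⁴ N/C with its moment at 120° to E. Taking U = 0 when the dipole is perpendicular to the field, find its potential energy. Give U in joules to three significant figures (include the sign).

Dipole moment p = qd = (2.55×10⁻¹² C)(0.00727 m) = 1.854×10⁻¹⁴ C·m.
U = −p·E = −pE cosθ.
U = −(1.854×10⁻¹⁴)(4.23×10⁴)·cos120° = 3.921×10⁻¹⁰ J.

U ≈ 3.92×10⁻¹⁰ J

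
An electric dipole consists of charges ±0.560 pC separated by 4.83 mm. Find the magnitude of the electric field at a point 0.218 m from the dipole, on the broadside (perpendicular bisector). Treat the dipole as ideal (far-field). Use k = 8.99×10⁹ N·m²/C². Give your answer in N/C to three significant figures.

Dipole moment p = qd = (5.60×10⁻¹³ C)(0.00483 m) = 2.705×10⁻¹⁵ C·m.
On the perpendicular bisector E = kp/r³ (half the axial value at the same distance).
E = (8.99×10⁹)(2.705×10⁻¹⁵) / (0.218)³ = 0.002347 N/C.

E ≈ 0.00235 N/C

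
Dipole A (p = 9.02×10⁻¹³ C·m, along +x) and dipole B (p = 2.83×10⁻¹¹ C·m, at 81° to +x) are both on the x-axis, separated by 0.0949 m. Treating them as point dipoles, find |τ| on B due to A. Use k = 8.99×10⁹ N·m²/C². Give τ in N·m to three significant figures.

The second dipole sits on the axis of the first, so the field there is axial: E₁ = 2kp₁/r³ along +x.
E₁ = 2(8.99×10⁹)(9.02×10⁻¹³)/(0.0949)³ = 18.98 N/C.
Torque on the second dipole: τ = p₂ E₁ sinθ.
τ = (2.83×10⁻¹¹)(18.98)·sin81° = 5.304×10⁻¹⁰ N·m.

τ ≈ 5.30×10⁻¹⁰ N·m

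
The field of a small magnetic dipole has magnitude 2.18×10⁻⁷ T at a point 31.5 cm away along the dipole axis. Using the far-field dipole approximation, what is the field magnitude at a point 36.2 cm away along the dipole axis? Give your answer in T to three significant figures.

Dipole fields scale as 1/r³ in the far field; the geometry is the same at both points.
B₂ = B₁ · (r₁/r₂)³ = 2.18×10⁻⁷ · (31.5/36.2)³.
(r₁/r₂)³ = (0.8702)³ = 0.6589.
B₂ ≈ 1.436×10⁻⁷ T.

B ≈ 1.44×10⁻⁷ T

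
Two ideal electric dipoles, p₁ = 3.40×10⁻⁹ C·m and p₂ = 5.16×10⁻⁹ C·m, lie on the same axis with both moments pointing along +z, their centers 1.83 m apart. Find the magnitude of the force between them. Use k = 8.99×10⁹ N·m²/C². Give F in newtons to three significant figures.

F ≈ 8.44×10⁻⁸ N

On-axis field of dipole 1 at distance r: E = 2kp₁/r³. Force on dipole 2 is F = p₂·dE/dr (gradient along axis).
dE/dr = −6kp₁/r⁴, so |F| = 6kp₁p₂/r⁴ (attractive for aligned moments).
F = 6(8.99×10⁹)(3.40×10⁻⁹)(5.16×10⁻⁹)/(1.83)⁴ = 8.438×10⁻⁸ N.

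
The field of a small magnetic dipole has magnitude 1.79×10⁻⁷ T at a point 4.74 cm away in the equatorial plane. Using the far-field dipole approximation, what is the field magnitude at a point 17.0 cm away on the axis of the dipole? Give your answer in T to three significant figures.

Dipole fields scale as 1/r³ in the far field.
The axial field is twice the equatorial field at the same r, so the geometry factor is 2/1.
B₂ = B₁ · (2/1) · (r₁/r₂)³ = 1.79×10⁻⁷ · 2 · (4.74/17.0)³.
(r₁/r₂)³ = (0.2788)³ = 0.02168.
B₂ ≈ 7.760×10⁻⁹ T.

B ≈ 7.76×10⁻⁹ T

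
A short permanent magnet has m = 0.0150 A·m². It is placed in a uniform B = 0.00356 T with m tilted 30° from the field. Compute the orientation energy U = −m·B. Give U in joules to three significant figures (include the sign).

U = −m·B = −mB cosθ.
U = −(0.0150)(0.00356)·cos30° = -4.625×10⁻⁵ J.

U ≈ -4.62×10⁻⁵ J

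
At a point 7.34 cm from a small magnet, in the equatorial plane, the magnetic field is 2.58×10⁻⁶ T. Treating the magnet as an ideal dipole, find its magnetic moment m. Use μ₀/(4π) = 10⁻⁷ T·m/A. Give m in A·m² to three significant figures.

m ≈ 0.0102 A·m²

In the equatorial plane B = (μ₀/4π)·m/r³, so m = Br³·4π/(μ₀).
m = (2.58×10⁻⁶)·(0.0734)³ / (10⁻⁷) = 0.01020 A·m².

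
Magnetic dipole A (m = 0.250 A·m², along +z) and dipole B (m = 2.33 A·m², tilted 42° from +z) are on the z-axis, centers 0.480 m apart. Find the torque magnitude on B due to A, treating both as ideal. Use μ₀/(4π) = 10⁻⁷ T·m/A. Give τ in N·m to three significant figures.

Dipole B is on the axis of dipole A, so B₁ there is axial: B₁ = (μ₀/4π)·2m₁/r³ along +z.
B₁ = 2(10⁻⁷)(0.250)/(0.480)³ = 4.521×10⁻⁷ T.
τ = m₂ B₁ sinθ.
τ = (2.33)(4.521×10⁻⁷)·sin42° = 7.049×10⁻⁷ N·m.

τ ≈ 7.05×10⁻⁷ N·m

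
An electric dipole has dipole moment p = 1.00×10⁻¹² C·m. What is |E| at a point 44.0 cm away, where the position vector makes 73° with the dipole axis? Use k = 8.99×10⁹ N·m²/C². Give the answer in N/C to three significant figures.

At angle θ the dipole field magnitude is E = (kp/r³)·√(1 + 3cos²θ).
kp/r³ = (8.99×10⁹)(1.00×10⁻¹²) / (0.440)³ = 0.1055 N/C.
√(1 + 3cos²73°) = √(1 + 3·0.0855) = √1.2564 ≈ 1.1209.
E ≈ 0.1055 × 1.121 = 0.1183 N/C.

E ≈ 0.118 N/C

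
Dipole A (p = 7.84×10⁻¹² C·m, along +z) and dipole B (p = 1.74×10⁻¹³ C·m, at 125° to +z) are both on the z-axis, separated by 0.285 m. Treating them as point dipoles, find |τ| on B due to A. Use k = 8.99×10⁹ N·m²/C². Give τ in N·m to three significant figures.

τ ≈ 8.68×10⁻¹³ N·m

The second dipole sits on the axis of the first, so the field there is axial: E₁ = 2kp₁/r³ along +z.
E₁ = 2(8.99×10⁹)(7.84×10⁻¹²)/(0.285)³ = 6.089 N/C.
Torque on the second dipole: τ = p₂ E₁ sinθ.
τ = (1.74×10⁻¹³)(6.089)·sin125° = 8.679×10⁻¹³ N·m.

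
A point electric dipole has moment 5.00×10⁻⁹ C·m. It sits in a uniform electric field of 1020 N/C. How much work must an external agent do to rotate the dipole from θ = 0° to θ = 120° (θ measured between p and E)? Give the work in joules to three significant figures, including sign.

W_ext = ΔU = U(θ₂) − U(θ₁) = −pE cosθ₂ − (−pE cosθ₁) = pE(cosθ₁ − cosθ₂).
W = (5.00×10⁻⁹)(1020)·(cos0° − cos120°) = (5.100×10⁻⁶)·(+1.5000) = 7.650×10⁻⁶ J.

W ≈ 7.65×10⁻⁶ J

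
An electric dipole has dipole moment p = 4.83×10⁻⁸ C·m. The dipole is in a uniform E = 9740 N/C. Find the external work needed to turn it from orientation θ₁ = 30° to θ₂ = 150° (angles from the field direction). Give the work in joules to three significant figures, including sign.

W ≈ 8.15×10⁻⁴ J

W_ext = ΔU = U(θ₂) − U(θ₁) = −pE cosθ₂ − (−pE cosθ₁) = pE(cosθ₁ − cosθ₂).
W = (4.83×10⁻⁸)(9740)·(cos30° − cos150°) = (4.704×10⁻⁴)·(+1.7321) = 8.148×10⁻⁴ J.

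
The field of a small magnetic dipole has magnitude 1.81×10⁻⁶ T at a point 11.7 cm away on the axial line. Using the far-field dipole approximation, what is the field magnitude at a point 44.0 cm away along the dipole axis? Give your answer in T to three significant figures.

B ≈ 3.40×10⁻⁸ T

Dipole fields scale as 1/r³ in the far field; the geometry is the same at both points.
B₂ = B₁ · (r₁/r₂)³ = 1.81×10⁻⁶ · (11.7/44.0)³.
(r₁/r₂)³ = (0.2659)³ = 0.0188.
B₂ ≈ 3.403×10⁻⁸ T.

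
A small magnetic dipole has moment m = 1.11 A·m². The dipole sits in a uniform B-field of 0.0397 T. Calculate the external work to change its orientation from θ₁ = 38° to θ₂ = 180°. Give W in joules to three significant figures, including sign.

W ≈ 0.0788 J

W_ext = ΔU = −mB cosθ₂ + mB cosθ₁ = mB(cosθ₁ − cosθ₂).
W = (1.11)(0.0397)·(cos38° − cos180°) = (0.04407)·(+1.7880) = 0.07879 J.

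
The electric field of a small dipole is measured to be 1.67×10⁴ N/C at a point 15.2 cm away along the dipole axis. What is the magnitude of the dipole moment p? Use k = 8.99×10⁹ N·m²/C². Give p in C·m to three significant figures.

p ≈ 3.26×10⁻⁹ C·m

On axis E = 2kp/r³, so p = Er³/(2k).
p = (1.67×10⁴)·(0.152)³ / (2·8.99×10⁹) = 3.262×10⁻⁹ C·m.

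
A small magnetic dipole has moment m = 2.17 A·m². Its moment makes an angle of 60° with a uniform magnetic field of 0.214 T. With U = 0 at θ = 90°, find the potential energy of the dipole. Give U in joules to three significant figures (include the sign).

U = −m·B = −mB cosθ.
U = −(2.17)(0.214)·cos60° = -0.2322 J.

U ≈ -0.232 J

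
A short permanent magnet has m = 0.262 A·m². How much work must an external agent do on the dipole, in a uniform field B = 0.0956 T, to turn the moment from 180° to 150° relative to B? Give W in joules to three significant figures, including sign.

W ≈ -0.00336 J

W_ext = ΔU = −mB cosθ₂ + mB cosθ₁ = mB(cosθ₁ − cosθ₂).
W = (0.262)(0.0956)·(cos180° − cos150°) = (0.02505)·(-0.1340) = -0.003356 J.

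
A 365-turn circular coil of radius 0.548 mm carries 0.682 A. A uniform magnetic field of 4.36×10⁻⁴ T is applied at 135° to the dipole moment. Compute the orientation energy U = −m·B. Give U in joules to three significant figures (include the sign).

U ≈ 7.24×10⁻⁸ J

m = NIA = NIπa² = 365·(0.682)·π·(5.48×10⁻⁴)² = 2.348×10⁻⁴ A·m².
U = −m·B = −mB cosθ.
U = −(2.348×10⁻⁴)(4.36×10⁻⁴)·cos135° = 7.239×10⁻⁸ J.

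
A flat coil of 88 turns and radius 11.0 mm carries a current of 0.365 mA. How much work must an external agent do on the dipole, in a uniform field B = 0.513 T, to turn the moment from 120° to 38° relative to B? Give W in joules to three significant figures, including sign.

W ≈ -8.07×10⁻⁶ J

m = NIA = NIπa² = 88·(3.65×10⁻⁴)·π·(0.0110)² = 1.221×10⁻⁵ A·m².
W_ext = ΔU = −mB cosθ₂ + mB cosθ₁ = mB(cosθ₁ − cosθ₂).
W = (1.221×10⁻⁵)(0.513)·(cos120° − cos38°) = (6.264×10⁻⁶)·(-1.2880) = -8.068×10⁻⁶ J.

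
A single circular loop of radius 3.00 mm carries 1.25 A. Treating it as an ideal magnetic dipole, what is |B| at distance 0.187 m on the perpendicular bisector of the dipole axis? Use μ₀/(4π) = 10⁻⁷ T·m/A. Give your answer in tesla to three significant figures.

B ≈ 5.40×10⁻¹⁰ T

Magnetic moment m = IA = Iπa² = (1.25)·π·(0.00300)² = 3.534×10⁻⁵ A·m².
In the equatorial plane B = (μ₀/4π)·m/r³ (half the axial value).
B = (10⁻⁷)·(3.534×10⁻⁵) / (0.187)³ = 5.404×10⁻¹⁰ T.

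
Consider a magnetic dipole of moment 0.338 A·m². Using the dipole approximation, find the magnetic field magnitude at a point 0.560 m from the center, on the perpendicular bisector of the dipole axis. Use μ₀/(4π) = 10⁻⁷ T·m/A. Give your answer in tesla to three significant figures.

B ≈ 1.92×10⁻⁷ T

In the equatorial plane B = (μ₀/4π)·m/r³ (half the axial value).
B = (10⁻⁷)·(0.338) / (0.560)³ = 1.925×10⁻⁷ T.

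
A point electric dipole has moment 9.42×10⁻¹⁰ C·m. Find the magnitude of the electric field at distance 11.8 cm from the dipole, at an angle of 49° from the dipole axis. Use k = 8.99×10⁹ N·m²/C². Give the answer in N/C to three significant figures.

E ≈ 7800 N/C

At angle θ the dipole field magnitude is E = (kp/r³)·√(1 + 3cos²θ).
kp/r³ = (8.99×10⁹)(9.42×10⁻¹⁰) / (0.118)³ = 5154 N/C.
√(1 + 3cos²49°) = √(1 + 3·0.4304) = √2.2912 ≈ 1.5137.
E ≈ 5154 × 1.514 = 7802 N/C.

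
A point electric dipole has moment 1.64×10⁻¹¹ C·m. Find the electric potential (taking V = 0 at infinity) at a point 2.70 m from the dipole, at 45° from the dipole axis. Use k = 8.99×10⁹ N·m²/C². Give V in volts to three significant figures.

The dipole potential is V = kp cosθ / r².
V = (8.99×10⁹)(1.64×10⁻¹¹)·cos45° / (2.70)² = 0.01430 V.

V ≈ 0.0143 V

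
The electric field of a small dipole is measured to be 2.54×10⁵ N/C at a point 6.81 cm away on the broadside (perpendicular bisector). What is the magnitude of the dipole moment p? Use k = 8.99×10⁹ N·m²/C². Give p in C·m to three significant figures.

In the equatorial plane E = kp/r³, so p = Er³/(k).
p = (2.54×10⁵)·(0.0681)³ / (8.99×10⁹) = 8.923×10⁻⁹ C·m.

p ≈ 8.92×10⁻⁹ C·m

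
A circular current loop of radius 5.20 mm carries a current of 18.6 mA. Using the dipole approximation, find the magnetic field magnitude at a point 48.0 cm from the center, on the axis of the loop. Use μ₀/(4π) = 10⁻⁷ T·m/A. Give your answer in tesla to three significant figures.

B ≈ 2.86×10⁻¹² T

Magnetic moment m = IA = Iπa² = (0.0186)·π·(0.00520)² = 1.58×10⁻⁶ A·m².
On axis B = (μ₀/4π)·2m/r³.
B = 2·(10⁻⁷)·(1.58×10⁻⁶) / (0.480)³ = 2.857×10⁻¹² T.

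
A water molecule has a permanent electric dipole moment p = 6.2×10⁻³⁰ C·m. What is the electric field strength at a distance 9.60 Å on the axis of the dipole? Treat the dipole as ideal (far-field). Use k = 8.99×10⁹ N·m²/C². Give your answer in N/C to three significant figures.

E ≈ 1.26×10⁸ N/C

On the dipole axis E = 2kp/r³.
E = 2·(8.99×10⁹)(6.20×10⁻³⁰) / (9.60×10⁻¹⁰)³ = 1.260×10⁸ N/C.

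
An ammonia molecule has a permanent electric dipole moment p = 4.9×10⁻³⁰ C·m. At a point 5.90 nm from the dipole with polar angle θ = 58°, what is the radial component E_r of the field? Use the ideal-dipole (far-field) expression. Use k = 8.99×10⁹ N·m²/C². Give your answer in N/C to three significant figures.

For a dipole, E_r = (2kp cosθ)/r³.
kp/r³ = (8.99×10⁹)(4.90×10⁻³⁰)/(5.90×10⁻⁹)³ = 2.145×10⁵ N/C.
E_r = 2·2.145×10⁵·cos58° = 2.273×10⁵ N/C.

E_r ≈ 2.27×10⁵ N/C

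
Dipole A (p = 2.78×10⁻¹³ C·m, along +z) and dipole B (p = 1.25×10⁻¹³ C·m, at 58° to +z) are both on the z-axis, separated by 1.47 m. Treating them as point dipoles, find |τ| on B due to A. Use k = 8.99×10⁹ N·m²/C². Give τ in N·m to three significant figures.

τ ≈ 1.67×10⁻¹⁶ N·m

The second dipole sits on the axis of the first, so the field there is axial: E₁ = 2kp₁/r³ along +z.
E₁ = 2(8.99×10⁹)(2.78×10⁻¹³)/(1.47)³ = 0.001574 N/C.
Torque on the second dipole: τ = p₂ E₁ sinθ.
τ = (1.25×10⁻¹³)(0.001574)·sin58° = 1.668×10⁻¹⁶ N·m.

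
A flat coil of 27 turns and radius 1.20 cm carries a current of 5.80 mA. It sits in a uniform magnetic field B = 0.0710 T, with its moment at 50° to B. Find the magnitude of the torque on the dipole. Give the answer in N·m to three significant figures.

τ ≈ 3.85×10⁻⁶ N·m

m = NIA = NIπa² = 27·(0.00580)·π·(0.0120)² = 7.084×10⁻⁵ A·m².
Torque on a magnetic dipole: τ = mB sinθ.
τ = (7.084×10⁻⁵)(0.0710)·sin50° = 3.853×10⁻⁶ N·m.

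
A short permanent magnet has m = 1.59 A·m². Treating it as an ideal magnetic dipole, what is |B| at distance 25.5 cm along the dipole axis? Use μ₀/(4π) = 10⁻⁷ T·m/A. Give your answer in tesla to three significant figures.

B ≈ 1.92×10⁻⁵ T

On axis B = (μ₀/4π)·2m/r³.
B = 2·(10⁻⁷)·(1.59) / (0.255)³ = 1.918×10⁻⁵ T.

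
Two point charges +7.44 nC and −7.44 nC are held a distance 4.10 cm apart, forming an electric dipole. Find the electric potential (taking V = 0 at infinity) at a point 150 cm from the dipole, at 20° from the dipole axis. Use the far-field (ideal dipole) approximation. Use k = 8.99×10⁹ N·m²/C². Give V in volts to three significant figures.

V ≈ 1.15 V

Dipole moment p = qd = (7.44×10⁻⁹ C)(0.0410 m) = 3.05×10⁻¹⁰ C·m.
The dipole potential is V = kp cosθ / r².
V = (8.99×10⁹)(3.05×10⁻¹⁰)·cos20° / (1.50)² = 1.145 V.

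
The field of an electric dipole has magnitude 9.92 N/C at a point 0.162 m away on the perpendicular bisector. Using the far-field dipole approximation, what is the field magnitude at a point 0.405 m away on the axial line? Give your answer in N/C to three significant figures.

Dipole fields scale as 1/r³ in the far field.
The axial field is twice the equatorial field at the same r, so the geometry factor is 2/1.
E₂ = E₁ · (2/1) · (r₁/r₂)³ = 9.92 · 2 · (0.162/0.405)³.
(r₁/r₂)³ = (0.4)³ = 0.064.
E₂ ≈ 1.270 N/C.

E ≈ 1.27 N/C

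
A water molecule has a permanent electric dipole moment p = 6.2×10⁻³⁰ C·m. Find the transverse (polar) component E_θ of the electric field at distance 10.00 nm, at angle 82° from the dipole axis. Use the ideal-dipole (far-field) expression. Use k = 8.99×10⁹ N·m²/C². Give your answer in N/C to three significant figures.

For a dipole, E_θ = (kp sinθ)/r³.
kp/r³ = (8.99×10⁹)(6.20×10⁻³⁰)/(1.00×10⁻⁸)³ = 5.574×10⁴ N/C.
E_θ = 5.574×10⁴·sin82° = 5.520×10⁴ N/C.

E_θ ≈ 5.52×10⁴ N/C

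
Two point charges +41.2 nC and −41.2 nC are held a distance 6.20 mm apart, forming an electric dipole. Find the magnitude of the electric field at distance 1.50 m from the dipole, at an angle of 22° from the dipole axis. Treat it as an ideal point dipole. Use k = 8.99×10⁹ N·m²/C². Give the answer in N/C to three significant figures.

Dipole moment p = qd = (4.12×10⁻⁸ C)(0.00620 m) = 2.554×10⁻¹⁰ C·m.
At angle θ the dipole field magnitude is E = (kp/r³)·√(1 + 3cos²θ).
kp/r³ = (8.99×10⁹)(2.554×10⁻¹⁰) / (1.50)³ = 0.6803 N/C.
√(1 + 3cos²22°) = √(1 + 3·0.8597) = √3.5790 ≈ 1.8918.
E ≈ 0.6803 × 1.892 = 1.287 N/C.

E ≈ 1.29 N/C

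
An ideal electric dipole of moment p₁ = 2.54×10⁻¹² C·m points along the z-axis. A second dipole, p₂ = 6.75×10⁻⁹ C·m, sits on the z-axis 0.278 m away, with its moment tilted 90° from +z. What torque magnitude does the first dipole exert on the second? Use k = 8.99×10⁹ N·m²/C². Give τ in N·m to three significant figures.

The second dipole sits on the axis of the first, so the field there is axial: E₁ = 2kp₁/r³ along +z.
E₁ = 2(8.99×10⁹)(2.54×10⁻¹²)/(0.278)³ = 2.126 N/C.
Torque on the second dipole: τ = p₂ E₁ sinθ.
τ = (6.75×10⁻⁹)(2.126)·sin90° = 1.435×10⁻⁸ N·m.

τ ≈ 1.43×10⁻⁸ N·m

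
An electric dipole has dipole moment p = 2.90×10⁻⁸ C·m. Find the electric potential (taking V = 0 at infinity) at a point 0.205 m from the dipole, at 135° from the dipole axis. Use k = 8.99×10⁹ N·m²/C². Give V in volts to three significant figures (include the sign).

The dipole potential is V = kp cosθ / r².
V = (8.99×10⁹)(2.90×10⁻⁸)·cos135° / (0.205)² = -4387 V.

V ≈ -4390 V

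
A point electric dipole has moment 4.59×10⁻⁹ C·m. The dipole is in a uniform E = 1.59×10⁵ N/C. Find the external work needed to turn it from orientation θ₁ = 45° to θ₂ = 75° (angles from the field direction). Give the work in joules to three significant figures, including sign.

W ≈ 3.27×10⁻⁴ J

W_ext = ΔU = U(θ₂) − U(θ₁) = −pE cosθ₂ − (−pE cosθ₁) = pE(cosθ₁ − cosθ₂).
W = (4.59×10⁻⁹)(1.59×10⁵)·(cos45° − cos75°) = (7.298×10⁻⁴)·(+0.4483) = 3.272×10⁻⁴ J.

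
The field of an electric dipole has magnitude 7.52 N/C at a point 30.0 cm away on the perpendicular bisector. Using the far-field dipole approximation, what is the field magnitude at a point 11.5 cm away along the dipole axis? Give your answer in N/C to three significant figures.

Dipole fields scale as 1/r³ in the far field.
The axial field is twice the equatorial field at the same r, so the geometry factor is 2/1.
E₂ = E₁ · (2/1) · (r₁/r₂)³ = 7.52 · 2 · (30.0/11.5)³.
(r₁/r₂)³ = (2.609)³ = 17.75.
E₂ ≈ 267.0 N/C.

E ≈ 267 N/C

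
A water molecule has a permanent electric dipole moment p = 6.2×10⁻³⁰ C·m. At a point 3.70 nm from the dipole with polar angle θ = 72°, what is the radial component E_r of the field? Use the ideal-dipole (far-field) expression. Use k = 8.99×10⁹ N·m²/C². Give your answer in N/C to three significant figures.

E_r ≈ 6.80×10⁵ N/C

For a dipole, E_r = (2kp cosθ)/r³.
kp/r³ = (8.99×10⁹)(6.20×10⁻³⁰)/(3.70×10⁻⁹)³ = 1.100×10⁶ N/C.
E_r = 2·1.100×10⁶·cos72° = 6.801×10⁵ N/C.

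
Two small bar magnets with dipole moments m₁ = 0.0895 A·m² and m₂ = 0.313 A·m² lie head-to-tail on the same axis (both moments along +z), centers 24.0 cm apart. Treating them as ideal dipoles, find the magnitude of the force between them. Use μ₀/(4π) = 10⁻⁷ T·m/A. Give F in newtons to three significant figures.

F ≈ 5.07×10⁻⁶ N

On-axis B of dipole 1: B = (μ₀/4π)·2m₁/r³. Force on dipole 2: F = m₂·dB/dr.
dB/dr = −(μ₀/4π)·6m₁/r⁴, so |F| = (μ₀/4π)·6m₁m₂/r⁴.
F = 6(10⁻⁷)(0.0895)(0.313)/(0.240)⁴ = 5.066×10⁻⁶ N.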